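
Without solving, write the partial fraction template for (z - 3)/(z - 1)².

Repeated linear factor: P/(z - 1) + Q/(z - 1)²


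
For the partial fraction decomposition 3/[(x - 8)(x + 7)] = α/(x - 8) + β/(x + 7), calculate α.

Cover-up at x = 8: α = 3/(8 + 7) = 3/15 = 1/5


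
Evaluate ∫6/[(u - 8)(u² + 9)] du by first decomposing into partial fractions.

Cover-up at u=8: P = 6/(8²+9) = 6/73. Coeff matching: Q = -6/73, R = -48/73. Decomposition: (6/73)/(u - 8) - ((6/73)u + 48/73)/(u² + 9). Integrate: linear → ln, quadratic → (1/2)ln + arctan: (6/73) ln|(u - 8)| - (3/73) ln(u² + 9) - (16/73) arctan(u/3) + C


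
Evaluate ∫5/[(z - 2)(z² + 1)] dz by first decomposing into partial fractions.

Cover-up at z=2: P = 5/(2²+1) = 1. Coeff matching: Q = -1, R = -2. Decomposition: 1/(z - 2) - (z + 2)/(z² + 1). Integrate: linear → ln, quadratic → (1/2)ln + arctan: ln|(z - 2)| - (1/2) ln(z² + 1) - 2 arctan(z) + C


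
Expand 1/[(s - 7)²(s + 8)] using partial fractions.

Cover-up at s=-8: γ = 1/(-8 - 7)² = 1/225. Cover-up at s=7: β = 1/(7 + 8) = 1/15. Comparing s² coeff: α = -γ = -1/225
Result: (-1/225)/(s - 7) + (1/15)/(s - 7)² + (1/225)/(s + 8)


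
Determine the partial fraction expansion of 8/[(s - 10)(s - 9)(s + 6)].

Using cover-up method: P = 1/2, Q = -8/15, R = 1/30
Result: (1/2)/(s - 10) - (8/15)/(s - 9) + (1/30)/(s + 6)


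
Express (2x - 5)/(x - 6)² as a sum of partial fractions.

(2x - 5) = P(x - 6) + Q. At x = 6: Q = 2·6 - 5 = 7. Coeff of x: P = 2
Result: 2/(x - 6) + 7/(x - 6)²


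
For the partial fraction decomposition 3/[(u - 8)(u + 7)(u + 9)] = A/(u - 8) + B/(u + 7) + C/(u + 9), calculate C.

Cover-up at u = -9: C = 3/[(-9 - 8)(-9 + 7)] = 3/[(-17)(-2)] = 3/34


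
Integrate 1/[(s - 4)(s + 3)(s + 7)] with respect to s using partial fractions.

Cover-up: A = 1/77, B = -1/28, C = 1/44. Decomposition: (1/77)/(s - 4) - (1/28)/(s + 3) + (1/44)/(s + 7). Integrate each term: (1/77) ln|(s - 4)| - (1/28) ln|(s + 3)| + (1/44) ln|(s + 7)| + C


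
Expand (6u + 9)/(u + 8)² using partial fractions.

(6u + 9) = A(u + 8) + B. At u = -8: B = 6·(-8) + 9 = -39. Coeff of u: A = 6
Result: 6/(u + 8) - 39/(u + 8)²


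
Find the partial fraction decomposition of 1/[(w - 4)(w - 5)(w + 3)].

Using cover-up method: A = -1/7, B = 1/8, C = 1/56
Result: (-1/7)/(w - 4) + (1/8)/(w - 5) + (1/56)/(w + 3)


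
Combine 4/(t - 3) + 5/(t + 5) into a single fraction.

Common denominator (t - 3)(t + 5). Numerator: 4(t + 5) + 5(t - 3) = (4t + 20) + (5t - 15) = 9t + 5
Result: (9t + 5)/[(t - 3)(t + 5)]


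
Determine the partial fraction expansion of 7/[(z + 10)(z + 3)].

7/(z + 10)(z + 3) = P/(z + 10) + Q/(z + 3). P = 7/(-10 + 3) = -1, Q = 7/(-3 + 10) = 1
Result: -1/(z + 10) + 1/(z + 3)


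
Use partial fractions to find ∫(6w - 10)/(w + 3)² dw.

Decompose: A = 6, B = 6·(-3) - 10 = -28, so (6w - 10)/(w + 3)² = 6/(w + 3) - 28/(w + 3)². Integrate: ∫ A/(w + 3) dw = 6 ln|(w + 3)|; ∫ B/(w + 3)² dw = 28/(w + 3). Sum: 6 ln|(w + 3)| + 28/(w + 3) + C


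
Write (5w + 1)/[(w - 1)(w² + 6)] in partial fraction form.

At w=1: P = (5·1 + 1)/(1² + 6) = 6/7. Q = -P = -6/7, R = 5 - 1·P = 29/7
Result: (6/7)/(w - 1) - ((6/7)w - 29/7)/(w² + 6)


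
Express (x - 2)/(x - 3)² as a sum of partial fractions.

(x - 2) = A(x - 3) + B. At x = 3: B = 1·3 - 2 = 1. Coeff of x: A = 1
Result: 1/(x - 3) + 1/(x - 3)²


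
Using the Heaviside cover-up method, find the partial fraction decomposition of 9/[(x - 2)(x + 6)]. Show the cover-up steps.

Cover (x - 2): set x=2, get A = 9/(2 + 6) = 9/8. Cover (x + 6): set x=-6, get B = 9/(-6 - 2) = -9/8.
Result: (9/8)/(x - 2) - (9/8)/(x + 6)


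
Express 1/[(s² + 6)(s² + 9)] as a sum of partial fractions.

Coefficient matching gives P = R = 0, Q = 1/(9-6) = 1/3, S = -Q = -1/3
Result: (1/3)/(s² + 6) - (1/3)/(s² + 9)


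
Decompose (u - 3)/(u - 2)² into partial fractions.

(u - 3) = α(u - 2) + β. At u = 2: β = 1·2 - 3 = -1. Coeff of u: α = 1
Result: 1/(u - 2) - 1/(u - 2)²


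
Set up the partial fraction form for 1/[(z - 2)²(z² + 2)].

Repeated linear + quadratic: α/(z - 2) + β/(z - 2)² + (γz + δ)/(z² + 2)


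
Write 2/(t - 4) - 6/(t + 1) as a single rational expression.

Common denominator (t - 4)(t + 1). Numerator: 2(t + 1) - 6(t - 4) = (2t + 2) - (6t - 24) = -4t + 26
Result: (-4t + 26)/[(t - 4)(t + 1)]


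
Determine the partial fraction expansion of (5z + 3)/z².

(5z + 3) = αz + β. At z = 0: β = 5·0 + 3 = 3. Coeff of z: α = 5
Result: 5/z + 3/z²


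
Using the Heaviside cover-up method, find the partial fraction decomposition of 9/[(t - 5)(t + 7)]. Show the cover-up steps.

Cover (t - 5): set t=5, get P = 9/(5 + 7) = 3/4. Cover (t + 7): set t=-7, get Q = 9/(-7 - 5) = -3/4.
Result: (3/4)/(t - 5) - (3/4)/(t + 7)


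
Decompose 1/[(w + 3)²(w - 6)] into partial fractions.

Cover-up at w=6: C = 1/(6 + 3)² = 1/81. Cover-up at w=-3: B = 1/(-3 - 6) = -1/9. Comparing w² coeff: A = -C = -1/81
Result: (-1/81)/(w + 3) - (1/9)/(w + 3)² + (1/81)/(w - 6)


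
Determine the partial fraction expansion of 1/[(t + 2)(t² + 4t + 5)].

Cover-up at t = -2: α = 1/((-2)² + 4·(-2) + 5) = 1. Then β = -α = -1, γ = -α·(4 - 2) = -2
Result: 1/(t + 2) - (t + 2)/(t² + 4t + 5)


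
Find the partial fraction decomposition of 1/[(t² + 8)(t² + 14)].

Coefficient matching gives α = γ = 0, β = 1/(14-8) = 1/6, δ = -β = -1/6
Result: (1/6)/(t² + 8) - (1/6)/(t² + 14)


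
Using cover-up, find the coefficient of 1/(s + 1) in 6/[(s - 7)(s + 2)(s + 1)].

Cover (s + 1), set s=-1: 6/[(-1 - 7)(-1 + 2)] = -3/4


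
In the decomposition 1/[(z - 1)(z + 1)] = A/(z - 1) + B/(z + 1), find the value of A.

Cover-up at z = 1: A = 1/(1 + 1) = 1/2


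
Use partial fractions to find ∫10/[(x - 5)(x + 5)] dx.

Decompose: 10/[(x - 5)(x + 5)] = 1/(x - 5) - 1/(x + 5). Integrate each term: ln|(x - 5)| - ln|(x + 5)| + C


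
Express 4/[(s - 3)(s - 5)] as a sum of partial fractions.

4/(s - 3)(s - 5) = P/(s - 3) + Q/(s - 5). P = 4/(3 - 5) = -2, Q = 4/(5 - 3) = 2
Result: -2/(s - 3) + 2/(s - 5)


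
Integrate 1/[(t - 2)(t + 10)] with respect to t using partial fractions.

Decompose: 1/[(t - 2)(t + 10)] = (1/12)/(t - 2) - (1/12)/(t + 10). Integrate each term: (1/12) ln|(t - 2)| - (1/12) ln|(t + 10)| + C


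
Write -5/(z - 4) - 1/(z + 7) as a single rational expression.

Common denominator (z - 4)(z + 7). Numerator: -5(z + 7) - 1(z - 4) = (-5z - 35) - (z - 4) = -6z - 31
Result: (-6z - 31)/[(z - 4)(z + 7)]


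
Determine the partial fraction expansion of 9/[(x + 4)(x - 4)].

9/(x + 4)(x - 4) = A/(x + 4) + B/(x - 4). A = 9/(-4 - 4) = -9/8, B = 9/(4 + 4) = 9/8
Result: (-9/8)/(x + 4) + (9/8)/(x - 4)


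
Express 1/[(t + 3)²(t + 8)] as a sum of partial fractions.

Cover-up at t=-8: γ = 1/(-8 + 3)² = 1/25. Cover-up at t=-3: β = 1/(-3 + 8) = 1/5. Comparing t² coeff: α = -γ = -1/25
Result: (-1/25)/(t + 3) + (1/5)/(t + 3)² + (1/25)/(t + 8)


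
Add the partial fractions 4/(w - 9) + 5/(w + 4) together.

Common denominator (w - 9)(w + 4). Numerator: 4(w + 4) + 5(w - 9) = (4w + 16) + (5w - 45) = 9w - 29
Result: (9w - 29)/[(w - 9)(w + 4)]


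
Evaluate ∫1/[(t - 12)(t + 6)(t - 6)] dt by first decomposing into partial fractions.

Cover-up: α = 1/108, β = 1/216, γ = -1/72. Decomposition: (1/108)/(t - 12) + (1/216)/(t + 6) - (1/72)/(t - 6). Integrate each term: (1/108) ln|(t - 12)| + (1/216) ln|(t + 6)| - (1/72) ln|(t - 6)| + C


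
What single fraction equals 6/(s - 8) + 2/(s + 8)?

Common denominator (s - 8)(s + 8). Numerator: 6(s + 8) + 2(s - 8) = (6s + 48) + (2s - 16) = 8s + 32
Result: (8s + 32)/[(s - 8)(s + 8)]


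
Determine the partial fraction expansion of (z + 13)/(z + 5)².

(z + 13) = α(z + 5) + β. At z = -5: β = 1·(-5) + 13 = 8. Coeff of z: α = 1
Result: 1/(z + 5) + 8/(z + 5)²


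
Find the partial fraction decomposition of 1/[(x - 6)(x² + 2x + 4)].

Cover-up at x = 6: α = 1/(6² + 2·6 + 4) = 1/52. Then β = -α = -1/52, γ = -α·(2 + 6) = -2/13
Result: (1/52)/(x - 6) - ((1/52)x + 2/13)/(x² + 2x + 4)


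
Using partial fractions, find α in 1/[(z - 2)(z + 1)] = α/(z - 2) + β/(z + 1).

Cover-up at z = 2: α = 1/(2 + 1) = 1/3


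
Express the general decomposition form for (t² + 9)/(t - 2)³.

Repeated linear factor (power 3): α/(t - 2) + β/(t - 2)² + γ/(t - 2)³


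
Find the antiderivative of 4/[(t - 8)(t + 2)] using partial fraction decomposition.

Decompose: 4/[(t - 8)(t + 2)] = (2/5)/(t - 8) - (2/5)/(t + 2). Integrate each term: (2/5) ln|(t - 8)| - (2/5) ln|(t + 2)| + C


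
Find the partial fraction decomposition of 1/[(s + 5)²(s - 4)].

Cover-up at s=4: R = 1/(4 + 5)² = 1/81. Cover-up at s=-5: Q = 1/(-5 - 4) = -1/9. Comparing s² coeff: P = -R = -1/81
Result: (-1/81)/(s + 5) - (1/9)/(s + 5)² + (1/81)/(s - 4)


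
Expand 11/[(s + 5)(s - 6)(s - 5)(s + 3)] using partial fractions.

Using Heaviside cover-up: (-1/20)/(s + 5) + (1/9)/(s - 6) - (11/80)/(s - 5) + (11/144)/(s + 3)


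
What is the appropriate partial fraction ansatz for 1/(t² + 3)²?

Repeated quadratic factor: (At + B)/(t² + 3) + (Ct + D)/(t² + 3)²


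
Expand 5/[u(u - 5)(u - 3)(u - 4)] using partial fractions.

Using Heaviside cover-up: (-1/12)/u + (1/2)/(u - 5) + (5/6)/(u - 3) - (5/4)/(u - 4)


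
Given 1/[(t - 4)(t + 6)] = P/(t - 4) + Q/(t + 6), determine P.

Cover-up at t = 4: P = 1/(4 + 6) = 1/10


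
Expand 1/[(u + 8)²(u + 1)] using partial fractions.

Cover-up at u=-1: C = 1/(-1 + 8)² = 1/49. Cover-up at u=-8: B = 1/(-8 + 1) = -1/7. Comparing u² coeff: A = -C = -1/49
Result: (-1/49)/(u + 8) - (1/7)/(u + 8)² + (1/49)/(u + 1)


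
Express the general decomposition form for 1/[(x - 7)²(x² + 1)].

Repeated linear + quadratic: A/(x - 7) + B/(x - 7)² + (Cx + D)/(x² + 1)


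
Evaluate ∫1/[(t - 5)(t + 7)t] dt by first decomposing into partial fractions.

Cover-up: A = 1/60, B = 1/84, C = -1/35. Decomposition: (1/60)/(t - 5) + (1/84)/(t + 7) - (1/35)/t. Integrate each term: (1/60) ln|(t - 5)| + (1/84) ln|(t + 7)| - (1/35) ln|t| + C


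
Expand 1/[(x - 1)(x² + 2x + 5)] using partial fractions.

Cover-up at x = 1: α = 1/(1² + 2·1 + 5) = 1/8. Then β = -α = -1/8, γ = -α·(2 + 1) = -3/8
Result: (1/8)/(x - 1) - ((1/8)x + 3/8)/(x² + 2x + 5)


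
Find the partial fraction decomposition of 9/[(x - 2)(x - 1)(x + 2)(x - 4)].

Using Heaviside cover-up: (-9/8)/(x - 2) + 1/(x - 1) - (1/8)/(x + 2) + (1/4)/(x - 4)


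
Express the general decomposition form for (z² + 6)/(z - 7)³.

Repeated linear factor (power 3): α/(z - 7) + β/(z - 7)² + γ/(z - 7)³


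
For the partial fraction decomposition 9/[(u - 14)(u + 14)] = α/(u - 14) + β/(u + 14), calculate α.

Cover-up at u = 14: α = 9/(14 + 14) = 9/28


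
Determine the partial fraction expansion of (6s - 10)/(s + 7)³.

(6s - 10) = P(s + 7)² + Q(s + 7) + R. At s = -7: R = 6·(-7) - 10 = -52. Coefficients: P = 0, Q = 6
Result: 6/(s + 7)² - 52/(s + 7)³


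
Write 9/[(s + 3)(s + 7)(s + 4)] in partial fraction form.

Using cover-up method: α = 9/4, β = 3/4, γ = -3
Result: (9/4)/(s + 3) + (3/4)/(s + 7) - 3/(s + 4)


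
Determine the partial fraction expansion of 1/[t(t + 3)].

1/t(t + 3) = P/t + Q/(t + 3). P = 1/(0 + 3) = 1/3, Q = 1/(-3 - 0) = -1/3
Result: (1/3)/t - (1/3)/(t + 3)


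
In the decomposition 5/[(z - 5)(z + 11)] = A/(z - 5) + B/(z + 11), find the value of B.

Cover-up at z = -11: B = 5/(-11 - 5) = -5/16


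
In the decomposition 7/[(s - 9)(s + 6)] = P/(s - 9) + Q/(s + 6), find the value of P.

Cover-up at s = 9: P = 7/(9 + 6) = 7/15


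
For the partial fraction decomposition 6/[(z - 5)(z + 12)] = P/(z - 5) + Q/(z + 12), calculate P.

Cover-up at z = 5: P = 6/(5 + 12) = 6/17


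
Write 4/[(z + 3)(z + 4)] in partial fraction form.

4/(z + 3)(z + 4) = A/(z + 3) + B/(z + 4). A = 4/(-3 + 4) = 4, B = 4/(-4 + 3) = -4
Result: 4/(z + 3) - 4/(z + 4)


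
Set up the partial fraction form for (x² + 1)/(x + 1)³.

Repeated linear factor (power 3): P/(x + 1) + Q/(x + 1)² + R/(x + 1)³


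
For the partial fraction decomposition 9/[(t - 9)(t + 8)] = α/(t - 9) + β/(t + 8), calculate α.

Cover-up at t = 9: α = 9/(9 + 8) = 9/17


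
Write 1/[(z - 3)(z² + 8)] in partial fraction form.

Cover-up at z = 3: P = 1/(3² + 8) = 1/17. Then Q = -P = -1/17, R = -P·(0 + 3) = -3/17
Result: (1/17)/(z - 3) - ((1/17)z + 3/17)/(z² + 8)


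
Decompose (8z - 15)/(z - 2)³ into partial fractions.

(8z - 15) = P(z - 2)² + Q(z - 2) + R. At z = 2: R = 8·2 - 15 = 1. Coefficients: P = 0, Q = 8
Result: 8/(z - 2)² + 1/(z - 2)³


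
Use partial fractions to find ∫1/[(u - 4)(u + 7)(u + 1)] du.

Cover-up: A = 1/55, B = 1/66, C = -1/30. Decomposition: (1/55)/(u - 4) + (1/66)/(u + 7) - (1/30)/(u + 1). Integrate each term: (1/55) ln|(u - 4)| + (1/66) ln|(u + 7)| - (1/30) ln|(u + 1)| + C


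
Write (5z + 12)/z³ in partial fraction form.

(5z + 12) = Pz² + Qz + R. At z = 0: R = 5·0 + 12 = 12. Coefficients: P = 0, Q = 5
Result: 5/z² + 12/z³


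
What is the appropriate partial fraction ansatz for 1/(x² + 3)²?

Repeated quadratic factor: (αx + β)/(x² + 3) + (γx + δ)/(x² + 3)²


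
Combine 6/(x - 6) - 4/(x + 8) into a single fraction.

Common denominator (x - 6)(x + 8). Numerator: 6(x + 8) - 4(x - 6) = (6x + 48) - (4x - 24) = 2x + 72
Result: (2x + 72)/[(x - 6)(x + 8)]


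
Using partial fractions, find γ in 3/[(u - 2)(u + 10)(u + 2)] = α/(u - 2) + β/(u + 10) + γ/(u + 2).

Cover-up at u = -2: γ = 3/[(-2 - 2)(-2 + 10)] = 3/[(-4)(8)] = -3/32


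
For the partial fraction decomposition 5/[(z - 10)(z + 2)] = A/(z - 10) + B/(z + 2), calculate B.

Cover-up at z = -2: B = 5/(-2 - 10) = -5/12


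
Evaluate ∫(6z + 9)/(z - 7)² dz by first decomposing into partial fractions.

Decompose: A = 6, B = 6·7 + 9 = 51, so (6z + 9)/(z - 7)² = 6/(z - 7) + 51/(z - 7)². Integrate: ∫ A/(z - 7) dz = 6 ln|(z - 7)|; ∫ B/(z - 7)² dz = -51/(z - 7). Sum: 6 ln|(z - 7)| - 51/(z - 7) + C


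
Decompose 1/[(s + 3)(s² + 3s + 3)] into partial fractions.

Cover-up at s = -3: A = 1/((-3)² + 3·(-3) + 3) = 1/3. Then B = -A = -1/3, C = -A·(3 - 3) = 0
Result: (1/3)/(s + 3) - ((1/3)s)/(s² + 3s + 3)


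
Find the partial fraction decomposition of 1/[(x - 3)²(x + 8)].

Cover-up at x=-8: C = 1/(-8 - 3)² = 1/121. Cover-up at x=3: B = 1/(3 + 8) = 1/11. Comparing x² coeff: A = -C = -1/121
Result: (-1/121)/(x - 3) + (1/11)/(x - 3)² + (1/121)/(x + 8)


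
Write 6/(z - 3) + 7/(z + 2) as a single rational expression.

Common denominator (z - 3)(z + 2). Numerator: 6(z + 2) + 7(z - 3) = (6z + 12) + (7z - 21) = 13z - 9
Result: (13z - 9)/[(z - 3)(z + 2)]


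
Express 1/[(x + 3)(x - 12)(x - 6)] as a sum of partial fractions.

Using cover-up method: A = 1/135, B = 1/90, C = -1/54
Result: (1/135)/(x + 3) + (1/90)/(x - 12) - (1/54)/(x - 6)


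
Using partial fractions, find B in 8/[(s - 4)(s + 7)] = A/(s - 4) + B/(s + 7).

Cover-up at s = -7: B = 8/(-7 - 4) = -8/11


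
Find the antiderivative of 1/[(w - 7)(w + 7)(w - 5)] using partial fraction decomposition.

Cover-up: P = 1/28, Q = 1/168, R = -1/24. Decomposition: (1/28)/(w - 7) + (1/168)/(w + 7) - (1/24)/(w - 5). Integrate each term: (1/28) ln|(w - 7)| + (1/168) ln|(w + 7)| - (1/24) ln|(w - 5)| + C


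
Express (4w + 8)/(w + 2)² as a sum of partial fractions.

(4w + 8) = P(w + 2) + Q. At w = -2: Q = 4·(-2) + 8 = 0. Coeff of w: P = 4
Result: 4/(w + 2)


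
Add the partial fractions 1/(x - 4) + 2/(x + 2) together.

Common denominator (x - 4)(x + 2). Numerator: 1(x + 2) + 2(x - 4) = (x + 2) + (2x - 8) = 3x - 6
Result: (3x - 6)/[(x - 4)(x + 2)]


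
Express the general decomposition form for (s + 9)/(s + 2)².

Repeated linear factor: A/(s + 2) + B/(s + 2)²


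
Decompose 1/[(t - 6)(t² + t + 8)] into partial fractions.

Cover-up at t = 6: A = 1/(6² + 1·6 + 8) = 1/50. Then B = -A = -1/50, C = -A·(1 + 6) = -7/50
Result: (1/50)/(t - 6) - ((1/50)t + 7/50)/(t² + t + 8)


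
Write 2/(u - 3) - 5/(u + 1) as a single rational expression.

Common denominator (u - 3)(u + 1). Numerator: 2(u + 1) - 5(u - 3) = (2u + 2) - (5u - 15) = -3u + 17
Result: (-3u + 17)/[(u - 3)(u + 1)]


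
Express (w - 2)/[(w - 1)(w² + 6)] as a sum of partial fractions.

At w=1: α = (1·1 - 2)/(1² + 6) = -1/7. β = -α = 1/7, γ = 1 - 1·α = 8/7
Result: (-1/7)/(w - 1) + ((1/7)w + 8/7)/(w² + 6)


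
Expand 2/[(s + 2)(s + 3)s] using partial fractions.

Using cover-up method: α = -1, β = 2/3, γ = 1/3
Result: -1/(s + 2) + (2/3)/(s + 3) + (1/3)/s


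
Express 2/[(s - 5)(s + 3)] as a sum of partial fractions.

2/(s - 5)(s + 3) = P/(s - 5) + Q/(s + 3). P = 2/(5 + 3) = 1/4, Q = 2/(-3 - 5) = -1/4
Result: (1/4)/(s - 5) - (1/4)/(s + 3)


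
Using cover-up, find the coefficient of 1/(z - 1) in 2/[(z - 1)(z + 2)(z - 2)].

Cover (z - 1), set z=1: 2/[(1 + 2)(1 - 2)] = -2/3


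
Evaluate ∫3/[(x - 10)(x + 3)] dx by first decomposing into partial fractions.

Decompose: 3/[(x - 10)(x + 3)] = (3/13)/(x - 10) - (3/13)/(x + 3). Integrate each term: (3/13) ln|(x - 10)| - (3/13) ln|(x + 3)| + C


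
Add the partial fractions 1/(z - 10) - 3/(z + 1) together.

Common denominator (z - 10)(z + 1). Numerator: 1(z + 1) - 3(z - 10) = (z + 1) - (3z - 30) = -2z + 31
Result: (-2z + 31)/[(z - 10)(z + 1)]


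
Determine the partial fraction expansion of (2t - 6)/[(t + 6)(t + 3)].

At t=-6: P = (2·(-6) - 6)/(-6 + 3) = 6. At t=-3: Q = (2·(-3) - 6)/(-3 + 6) = -4
Result: 6/(t + 6) - 4/(t + 3)


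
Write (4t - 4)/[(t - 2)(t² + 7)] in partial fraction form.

At t=2: α = (4·2 - 4)/(2² + 7) = 4/11. β = -α = -4/11, γ = 4 - 2·α = 36/11
Result: (4/11)/(t - 2) - ((4/11)t - 36/11)/(t² + 7)


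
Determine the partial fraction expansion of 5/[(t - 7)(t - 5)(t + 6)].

Using cover-up method: P = 5/26, Q = -5/22, R = 5/143
Result: (5/26)/(t - 7) - (5/22)/(t - 5) + (5/143)/(t + 6)


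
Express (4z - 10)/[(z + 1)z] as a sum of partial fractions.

At z=-1: P = (4·(-1) - 10)/(-1 - 0) = 14. At z=0: Q = (4·0 - 10)/(0 + 1) = -10
Result: 14/(z + 1) - 10/z


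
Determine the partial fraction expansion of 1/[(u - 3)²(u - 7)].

Cover-up at u=7: C = 1/(7 - 3)² = 1/16. Cover-up at u=3: B = 1/(3 - 7) = -1/4. Comparing u² coeff: A = -C = -1/16
Result: (-1/16)/(u - 3) - (1/4)/(u - 3)² + (1/16)/(u - 7)


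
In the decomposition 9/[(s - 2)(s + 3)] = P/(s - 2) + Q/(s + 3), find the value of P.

Cover-up at s = 2: P = 9/(2 + 3) = 9/5


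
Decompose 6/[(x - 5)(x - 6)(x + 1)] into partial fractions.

Using cover-up method: α = -1, β = 6/7, γ = 1/7
Result: -1/(x - 5) + (6/7)/(x - 6) + (1/7)/(x + 1)


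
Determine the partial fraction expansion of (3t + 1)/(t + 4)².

(3t + 1) = α(t + 4) + β. At t = -4: β = 3·(-4) + 1 = -11. Coeff of t: α = 3
Result: 3/(t + 4) - 11/(t + 4)²


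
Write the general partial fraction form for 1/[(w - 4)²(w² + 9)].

Repeated linear + quadratic: α/(w - 4) + β/(w - 4)² + (γw + δ)/(w² + 9)


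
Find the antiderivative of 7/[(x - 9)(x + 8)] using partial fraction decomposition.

Decompose: 7/[(x - 9)(x + 8)] = (7/17)/(x - 9) - (7/17)/(x + 8). Integrate each term: (7/17) ln|(x - 9)| - (7/17) ln|(x + 8)| + C


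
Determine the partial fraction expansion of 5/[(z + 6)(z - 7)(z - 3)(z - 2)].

Using Heaviside cover-up: (-5/936)/(z + 6) + (1/52)/(z - 7) - (5/36)/(z - 3) + (1/8)/(z - 2)


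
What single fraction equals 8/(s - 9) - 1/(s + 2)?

Common denominator (s - 9)(s + 2). Numerator: 8(s + 2) - 1(s - 9) = (8s + 16) - (s - 9) = 7s + 25
Result: (7s + 25)/[(s - 9)(s + 2)]


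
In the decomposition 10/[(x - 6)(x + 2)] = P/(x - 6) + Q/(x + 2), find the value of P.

Cover-up at x = 6: P = 10/(6 + 2) = 10/8 = 5/4


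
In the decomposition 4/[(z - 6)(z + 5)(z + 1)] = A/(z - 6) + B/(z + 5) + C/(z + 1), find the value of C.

Cover-up at z = -1: C = 4/[(-1 - 6)(-1 + 5)] = 4/[(-7)(4)] = -4/28 = -1/7


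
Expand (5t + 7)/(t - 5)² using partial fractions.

(5t + 7) = A(t - 5) + B. At t = 5: B = 5·5 + 7 = 32. Coeff of t: A = 5
Result: 5/(t - 5) + 32/(t - 5)²


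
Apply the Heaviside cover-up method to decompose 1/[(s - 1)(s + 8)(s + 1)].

Cover (s - 1), s=1: A = 1/[(1 + 8)(1 + 1)] = 1/18. Cover (s + 8), s=-8: B = 1/[(-8 - 1)(-8 + 1)] = 1/63. Cover (s + 1), s=-1: C = 1/[(-1 - 1)(-1 + 8)] = -1/14.
Result: (1/18)/(s - 1) + (1/63)/(s + 8) - (1/14)/(s + 1)


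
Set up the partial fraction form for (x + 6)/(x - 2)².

Repeated linear factor: A/(x - 2) + B/(x - 2)²


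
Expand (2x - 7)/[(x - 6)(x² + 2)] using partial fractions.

At x=6: α = (2·6 - 7)/(6² + 2) = 5/38. β = -α = -5/38, γ = 2 - 6·α = 23/19
Result: (5/38)/(x - 6) - ((5/38)x - 23/19)/(x² + 2)


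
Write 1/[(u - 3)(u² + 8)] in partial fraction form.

Cover-up at u = 3: P = 1/(3² + 8) = 1/17. Then Q = -P = -1/17, R = -P·(0 + 3) = -3/17
Result: (1/17)/(u - 3) - ((1/17)u + 3/17)/(u² + 8)


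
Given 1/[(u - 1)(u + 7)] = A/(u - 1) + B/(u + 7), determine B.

Cover-up at u = -7: B = 1/(-7 - 1) = -1/8


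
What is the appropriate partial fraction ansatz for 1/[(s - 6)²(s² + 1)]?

Repeated linear + quadratic: P/(s - 6) + Q/(s - 6)² + (Rs + S)/(s² + 1)


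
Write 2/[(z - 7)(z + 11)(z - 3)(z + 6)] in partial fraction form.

Using Heaviside cover-up: (1/468)/(z - 7) - (1/630)/(z + 11) - (1/252)/(z - 3) + (2/585)/(z + 6)


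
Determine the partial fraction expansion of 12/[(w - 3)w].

12/(w - 3)w = α/(w - 3) + β/w. α = 12/(3 - 0) = 4, β = 12/(0 - 3) = -4
Result: 4/(w - 3) - 4/w


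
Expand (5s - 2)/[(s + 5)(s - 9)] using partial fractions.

At s=-5: P = (5·(-5) - 2)/(-5 - 9) = 27/14. At s=9: Q = (5·9 - 2)/(9 + 5) = 43/14
Result: (27/14)/(s + 5) + (43/14)/(s - 9)


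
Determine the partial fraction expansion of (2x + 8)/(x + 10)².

(2x + 8) = A(x + 10) + B. At x = -10: B = 2·(-10) + 8 = -12. Coeff of x: A = 2
Result: 2/(x + 10) - 12/(x + 10)²


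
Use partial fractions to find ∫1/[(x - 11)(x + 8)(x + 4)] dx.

Cover-up: P = 1/285, Q = 1/76, R = -1/60. Decomposition: (1/285)/(x - 11) + (1/76)/(x + 8) - (1/60)/(x + 4). Integrate each term: (1/285) ln|(x - 11)| + (1/76) ln|(x + 8)| - (1/60) ln|(x + 4)| + C


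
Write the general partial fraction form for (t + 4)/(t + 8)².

Repeated linear factor: P/(t + 8) + Q/(t + 8)²


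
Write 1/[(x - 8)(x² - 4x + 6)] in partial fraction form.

Cover-up at x = 8: α = 1/(8² - 4·8 + 6) = 1/38. Then β = -α = -1/38, γ = -α·(-4 + 8) = -2/19
Result: (1/38)/(x - 8) - ((1/38)x + 2/19)/(x² - 4x + 6)


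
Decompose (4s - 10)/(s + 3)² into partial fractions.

(4s - 10) = α(s + 3) + β. At s = -3: β = 4·(-3) - 10 = -22. Coeff of s: α = 4
Result: 4/(s + 3) - 22/(s + 3)²


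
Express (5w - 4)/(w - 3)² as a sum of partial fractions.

(5w - 4) = A(w - 3) + B. At w = 3: B = 5·3 - 4 = 11. Coeff of w: A = 5
Result: 5/(w - 3) + 11/(w - 3)²


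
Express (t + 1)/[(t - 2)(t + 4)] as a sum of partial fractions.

At t=2: A = (1·2 + 1)/(2 + 4) = 1/2. At t=-4: B = (1·(-4) + 1)/(-4 - 2) = 1/2
Result: (1/2)/(t - 2) + (1/2)/(t + 4)


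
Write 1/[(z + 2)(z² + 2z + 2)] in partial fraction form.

Cover-up at z = -2: P = 1/((-2)² + 2·(-2) + 2) = 1/2. Then Q = -P = -1/2, R = -P·(2 - 2) = 0
Result: (1/2)/(z + 2) - ((1/2)z)/(z² + 2z + 2)


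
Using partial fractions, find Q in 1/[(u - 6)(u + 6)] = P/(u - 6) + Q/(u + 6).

Cover-up at u = -6: Q = 1/(-6 - 6) = -1/12


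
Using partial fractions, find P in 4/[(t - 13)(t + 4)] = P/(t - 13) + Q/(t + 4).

Cover-up at t = 13: P = 4/(13 + 4) = 4/17


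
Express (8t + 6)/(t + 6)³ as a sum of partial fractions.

(8t + 6) = α(t + 6)² + β(t + 6) + γ. At t = -6: γ = 8·(-6) + 6 = -42. Coefficients: α = 0, β = 8
Result: 8/(t + 6)² - 42/(t + 6)³


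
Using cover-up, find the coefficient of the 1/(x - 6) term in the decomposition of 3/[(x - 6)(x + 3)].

Cover (x - 6), set x=6: 3/((x + 3) at x=6) = 3/(9) = 1/3


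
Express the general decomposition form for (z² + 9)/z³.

Repeated linear factor (power 3): α/z + β/z² + γ/z³


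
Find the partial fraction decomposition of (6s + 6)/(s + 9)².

(6s + 6) = A(s + 9) + B. At s = -9: B = 6·(-9) + 6 = -48. Coeff of s: A = 6
Result: 6/(s + 9) - 48/(s + 9)²


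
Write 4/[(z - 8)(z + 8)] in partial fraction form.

4/(z - 8)(z + 8) = α/(z - 8) + β/(z + 8). α = 4/(8 + 8) = 1/4, β = 4/(-8 - 8) = -1/4
Result: (1/4)/(z - 8) - (1/4)/(z + 8)


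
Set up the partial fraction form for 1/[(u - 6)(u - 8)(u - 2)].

Three distinct linear factors: A/(u - 6) + B/(u - 8) + C/(u - 2)


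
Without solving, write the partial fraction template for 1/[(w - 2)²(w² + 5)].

Repeated linear + quadratic: A/(w - 2) + B/(w - 2)² + (Cw + D)/(w² + 5)


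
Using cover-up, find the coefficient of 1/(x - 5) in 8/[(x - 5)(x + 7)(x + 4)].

Cover (x - 5), set x=5: 8/[(5 + 7)(5 + 4)] = 2/27


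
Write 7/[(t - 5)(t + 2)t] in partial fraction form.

Using cover-up method: P = 1/5, Q = 1/2, R = -7/10
Result: (1/5)/(t - 5) + (1/2)/(t + 2) - (7/10)/t


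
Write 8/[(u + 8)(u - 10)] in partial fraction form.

8/(u + 8)(u - 10) = A/(u + 8) + B/(u - 10). A = 8/(-8 - 10) = -4/9, B = 8/(10 + 8) = 4/9
Result: (-4/9)/(u + 8) + (4/9)/(u - 10)


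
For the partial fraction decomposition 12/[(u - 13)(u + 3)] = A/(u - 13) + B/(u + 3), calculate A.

Cover-up at u = 13: A = 12/(13 + 3) = 12/16 = 3/4


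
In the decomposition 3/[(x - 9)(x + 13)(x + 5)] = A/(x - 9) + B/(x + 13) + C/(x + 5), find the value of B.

Cover-up at x = -13: B = 3/[(-13 - 9)(-13 + 5)] = 3/[(-22)(-8)] = 3/176


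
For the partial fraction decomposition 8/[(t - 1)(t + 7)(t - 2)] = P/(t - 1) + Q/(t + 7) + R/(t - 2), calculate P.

Cover-up at t = 1: P = 8/[(1 + 7)(1 - 2)] = 8/[(8)(-1)] = -8/8 = -1


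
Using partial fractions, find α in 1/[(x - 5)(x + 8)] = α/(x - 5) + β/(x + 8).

Cover-up at x = 5: α = 1/(5 + 8) = 1/13


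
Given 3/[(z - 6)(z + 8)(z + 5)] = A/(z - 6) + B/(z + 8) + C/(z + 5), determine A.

Cover-up at z = 6: A = 3/[(6 + 8)(6 + 5)] = 3/[(14)(11)] = 3/154


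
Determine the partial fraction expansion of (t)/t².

(t) = Pt + Q. At t = 0: Q = 1·0 + 0 = 0. Coeff of t: P = 1
Result: 1/t


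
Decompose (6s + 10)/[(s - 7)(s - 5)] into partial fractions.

At s=7: P = (6·7 + 10)/(7 - 5) = 26. At s=5: Q = (6·5 + 10)/(5 - 7) = -20
Result: 26/(s - 7) - 20/(s - 5)


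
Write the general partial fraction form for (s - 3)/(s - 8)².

Repeated linear factor: P/(s - 8) + Q/(s - 8)²


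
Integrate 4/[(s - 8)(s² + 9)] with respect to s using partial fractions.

Cover-up at s=8: P = 4/(8²+9) = 4/73. Coeff matching: Q = -4/73, R = -32/73. Decomposition: (4/73)/(s - 8) - ((4/73)s + 32/73)/(s² + 9). Integrate: linear → ln, quadratic → (1/2)ln + arctan: (4/73) ln|(s - 8)| - (2/73) ln(s² + 9) - (32/219) arctan(s/3) + C


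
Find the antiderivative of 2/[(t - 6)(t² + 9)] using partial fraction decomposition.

Cover-up at t=6: A = 2/(6²+9) = 2/45. Coeff matching: B = -2/45, C = -4/15. Decomposition: (2/45)/(t - 6) - ((2/45)t + 4/15)/(t² + 9). Integrate: linear → ln, quadratic → (1/2)ln + arctan: (2/45) ln|(t - 6)| - (1/45) ln(t² + 9) - (4/45) arctan(t/3) + C


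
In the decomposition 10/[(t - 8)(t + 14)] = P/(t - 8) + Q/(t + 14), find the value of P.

Cover-up at t = 8: P = 10/(8 + 14) = 10/22 = 5/11


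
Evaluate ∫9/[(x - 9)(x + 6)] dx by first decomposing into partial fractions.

Decompose: 9/[(x - 9)(x + 6)] = (3/5)/(x - 9) - (3/5)/(x + 6). Integrate each term: (3/5) ln|(x - 9)| - (3/5) ln|(x + 6)| + C


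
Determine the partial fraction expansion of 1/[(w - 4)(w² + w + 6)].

Cover-up at w = 4: P = 1/(4² + 1·4 + 6) = 1/26. Then Q = -P = -1/26, R = -P·(1 + 4) = -5/26
Result: (1/26)/(w - 4) - ((1/26)w + 5/26)/(w² + w + 6)


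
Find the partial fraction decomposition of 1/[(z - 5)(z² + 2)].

Cover-up at z = 5: A = 1/(5² + 2) = 1/27. Then B = -A = -1/27, C = -A·(0 + 5) = -5/27
Result: (1/27)/(z - 5) - ((1/27)z + 5/27)/(z² + 2)


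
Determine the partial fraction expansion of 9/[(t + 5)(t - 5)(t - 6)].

Using cover-up method: P = 9/110, Q = -9/10, R = 9/11
Result: (9/110)/(t + 5) - (9/10)/(t - 5) + (9/11)/(t - 6)


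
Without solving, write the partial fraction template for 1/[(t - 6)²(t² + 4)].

Repeated linear + quadratic: α/(t - 6) + β/(t - 6)² + (γt + δ)/(t² + 4)


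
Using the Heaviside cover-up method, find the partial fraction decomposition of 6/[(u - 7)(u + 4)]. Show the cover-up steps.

Cover (u - 7): set u=7, get A = 6/(7 + 4) = 6/11. Cover (u + 4): set u=-4, get B = 6/(-4 - 7) = -6/11.
Result: (6/11)/(u - 7) - (6/11)/(u + 4)


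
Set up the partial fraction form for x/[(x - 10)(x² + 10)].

Linear + irreducible quadratic: A/(x - 10) + (Bx + C)/(x² + 10)


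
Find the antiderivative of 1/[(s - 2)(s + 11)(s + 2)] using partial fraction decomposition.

Cover-up: A = 1/52, B = 1/117, C = -1/36. Decomposition: (1/52)/(s - 2) + (1/117)/(s + 11) - (1/36)/(s + 2). Integrate each term: (1/52) ln|(s - 2)| + (1/117) ln|(s + 11)| - (1/36) ln|(s + 2)| + C


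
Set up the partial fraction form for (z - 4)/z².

Repeated linear factor: P/z + Q/z²


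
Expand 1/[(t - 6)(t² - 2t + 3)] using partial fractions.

Cover-up at t = 6: P = 1/(6² - 2·6 + 3) = 1/27. Then Q = -P = -1/27, R = -P·(-2 + 6) = -4/27
Result: (1/27)/(t - 6) - ((1/27)t + 4/27)/(t² - 2t + 3)


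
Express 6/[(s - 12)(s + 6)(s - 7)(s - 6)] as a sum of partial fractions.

Using Heaviside cover-up: (1/90)/(s - 12) - (1/468)/(s + 6) - (6/65)/(s - 7) + (1/12)/(s - 6)


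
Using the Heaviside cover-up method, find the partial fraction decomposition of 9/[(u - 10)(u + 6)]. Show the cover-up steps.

Cover (u - 10): set u=10, get P = 9/(10 + 6) = 9/16. Cover (u + 6): set u=-6, get Q = 9/(-6 - 10) = -9/16.
Result: (9/16)/(u - 10) - (9/16)/(u + 6)


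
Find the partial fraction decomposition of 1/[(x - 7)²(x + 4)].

Cover-up at x=-4: R = 1/(-4 - 7)² = 1/121. Cover-up at x=7: Q = 1/(7 + 4) = 1/11. Comparing x² coeff: P = -R = -1/121
Result: (-1/121)/(x - 7) + (1/11)/(x - 7)² + (1/121)/(x + 4)


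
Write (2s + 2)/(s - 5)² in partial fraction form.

(2s + 2) = P(s - 5) + Q. At s = 5: Q = 2·5 + 2 = 12. Coeff of s: P = 2
Result: 2/(s - 5) + 12/(s - 5)²


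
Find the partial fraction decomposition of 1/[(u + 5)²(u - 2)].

Cover-up at u=2: R = 1/(2 + 5)² = 1/49. Cover-up at u=-5: Q = 1/(-5 - 2) = -1/7. Comparing u² coeff: P = -R = -1/49
Result: (-1/49)/(u + 5) - (1/7)/(u + 5)² + (1/49)/(u - 2)


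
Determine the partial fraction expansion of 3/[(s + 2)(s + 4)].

3/(s + 2)(s + 4) = A/(s + 2) + B/(s + 4). A = 3/(-2 + 4) = 3/2, B = 3/(-4 + 2) = -3/2
Result: (3/2)/(s + 2) - (3/2)/(s + 4)


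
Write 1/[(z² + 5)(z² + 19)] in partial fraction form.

Coefficient matching gives A = C = 0, B = 1/(19-5) = 1/14, D = -B = -1/14
Result: (1/14)/(z² + 5) - (1/14)/(z² + 19)


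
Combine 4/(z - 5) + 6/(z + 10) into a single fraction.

Common denominator (z - 5)(z + 10). Numerator: 4(z + 10) + 6(z - 5) = (4z + 40) + (6z - 30) = 10z + 10
Result: (10z + 10)/[(z - 5)(z + 10)]


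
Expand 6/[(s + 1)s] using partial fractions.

6/(s + 1)s = P/(s + 1) + Q/s. P = 6/(-1 - 0) = -6, Q = 6/(0 + 1) = 6
Result: -6/(s + 1) + 6/s


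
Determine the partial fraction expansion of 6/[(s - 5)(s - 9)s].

Using cover-up method: α = -3/10, β = 1/6, γ = 2/15
Result: (-3/10)/(s - 5) + (1/6)/(s - 9) + (2/15)/s


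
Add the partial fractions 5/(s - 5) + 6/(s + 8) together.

Common denominator (s - 5)(s + 8). Numerator: 5(s + 8) + 6(s - 5) = (5s + 40) + (6s - 30) = 11s + 10
Result: (11s + 10)/[(s - 5)(s + 8)]


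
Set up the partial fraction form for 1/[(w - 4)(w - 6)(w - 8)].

Three distinct linear factors: α/(w - 4) + β/(w - 6) + γ/(w - 8)


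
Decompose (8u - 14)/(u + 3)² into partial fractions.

(8u - 14) = P(u + 3) + Q. At u = -3: Q = 8·(-3) - 14 = -38. Coeff of u: P = 8
Result: 8/(u + 3) - 38/(u + 3)²


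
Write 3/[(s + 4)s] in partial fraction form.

3/(s + 4)s = α/(s + 4) + β/s. α = 3/(-4 - 0) = -3/4, β = 3/(0 + 4) = 3/4
Result: (-3/4)/(s + 4) + (3/4)/s


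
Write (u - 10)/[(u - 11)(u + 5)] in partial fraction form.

At u=11: P = (1·11 - 10)/(11 + 5) = 1/16. At u=-5: Q = (1·(-5) - 10)/(-5 - 11) = 15/16
Result: (1/16)/(u - 11) + (15/16)/(u + 5)


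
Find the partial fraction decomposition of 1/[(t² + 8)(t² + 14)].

Coefficient matching gives P = R = 0, Q = 1/(14-8) = 1/6, S = -Q = -1/6
Result: (1/6)/(t² + 8) - (1/6)/(t² + 14)


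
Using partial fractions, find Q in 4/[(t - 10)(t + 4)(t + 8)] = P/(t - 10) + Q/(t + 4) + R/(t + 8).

Cover-up at t = -4: Q = 4/[(-4 - 10)(-4 + 8)] = 4/[(-14)(4)] = -4/56 = -1/14


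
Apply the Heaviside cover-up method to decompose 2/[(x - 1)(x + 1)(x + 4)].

Cover (x - 1), x=1: P = 2/[(1 + 1)(1 + 4)] = 1/5. Cover (x + 1), x=-1: Q = 2/[(-1 - 1)(-1 + 4)] = -1/3. Cover (x + 4), x=-4: R = 2/[(-4 - 1)(-4 + 1)] = 2/15.
Result: (1/5)/(x - 1) - (1/3)/(x + 1) + (2/15)/(x + 4)


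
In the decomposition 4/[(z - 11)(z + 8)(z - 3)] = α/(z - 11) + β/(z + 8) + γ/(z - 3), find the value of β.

Cover-up at z = -8: β = 4/[(-8 - 11)(-8 - 3)] = 4/[(-19)(-11)] = 4/209


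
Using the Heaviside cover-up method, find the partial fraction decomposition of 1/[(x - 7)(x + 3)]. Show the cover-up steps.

Cover (x - 7): set x=7, get A = 1/(7 + 3) = 1/10. Cover (x + 3): set x=-3, get B = 1/(-3 - 7) = -1/10.
Result: (1/10)/(x - 7) - (1/10)/(x + 3)


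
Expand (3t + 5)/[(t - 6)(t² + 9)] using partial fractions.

At t=6: α = (3·6 + 5)/(6² + 9) = 23/45. β = -α = -23/45, γ = 3 - 6·α = -1/15
Result: (23/45)/(t - 6) - ((23/45)t + 1/15)/(t² + 9)


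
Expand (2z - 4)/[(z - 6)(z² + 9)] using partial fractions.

At z=6: A = (2·6 - 4)/(6² + 9) = 8/45. B = -A = -8/45, C = 2 - 6·A = 14/15
Result: (8/45)/(z - 6) - ((8/45)z - 14/15)/(z² + 9)


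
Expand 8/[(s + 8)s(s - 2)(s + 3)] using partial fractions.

Using Heaviside cover-up: (-1/50)/(s + 8) - (1/6)/s + (2/25)/(s - 2) + (8/75)/(s + 3)


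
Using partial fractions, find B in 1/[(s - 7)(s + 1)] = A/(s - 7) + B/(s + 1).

Cover-up at s = -1: B = 1/(-1 - 7) = -1/8


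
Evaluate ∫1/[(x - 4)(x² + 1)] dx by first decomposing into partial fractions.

Cover-up at x=4: A = 1/(4²+1) = 1/17. Coeff matching: B = -1/17, C = -4/17. Decomposition: (1/17)/(x - 4) - ((1/17)x + 4/17)/(x² + 1). Integrate: linear → ln, quadratic → (1/2)ln + arctan: (1/17) ln|(x - 4)| - (1/34) ln(x² + 1) - (4/17) arctan(x) + C


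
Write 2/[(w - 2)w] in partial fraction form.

2/(w - 2)w = α/(w - 2) + β/w. α = 2/(2 - 0) = 1, β = 2/(0 - 2) = -1
Result: 1/(w - 2) - 1/w


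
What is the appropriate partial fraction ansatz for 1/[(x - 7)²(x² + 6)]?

Repeated linear + quadratic: α/(x - 7) + β/(x - 7)² + (γx + δ)/(x² + 6)


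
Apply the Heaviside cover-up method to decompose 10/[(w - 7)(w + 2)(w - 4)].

Cover (w - 7), w=7: A = 10/[(7 + 2)(7 - 4)] = 10/27. Cover (w + 2), w=-2: B = 10/[(-2 - 7)(-2 - 4)] = 5/27. Cover (w - 4), w=4: C = 10/[(4 - 7)(4 + 2)] = -5/9.
Result: (10/27)/(w - 7) + (5/27)/(w + 2) - (5/9)/(w - 4)


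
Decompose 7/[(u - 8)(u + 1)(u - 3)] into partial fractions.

Using cover-up method: A = 7/45, B = 7/36, C = -7/20
Result: (7/45)/(u - 8) + (7/36)/(u + 1) - (7/20)/(u - 3)


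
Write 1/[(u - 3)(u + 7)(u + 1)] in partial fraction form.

Using cover-up method: α = 1/40, β = 1/60, γ = -1/24
Result: (1/40)/(u - 3) + (1/60)/(u + 7) - (1/24)/(u + 1)


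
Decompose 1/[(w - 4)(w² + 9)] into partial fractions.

Cover-up at w = 4: α = 1/(4² + 9) = 1/25. Then β = -α = -1/25, γ = -α·(0 + 4) = -4/25
Result: (1/25)/(w - 4) - ((1/25)w + 4/25)/(w² + 9)


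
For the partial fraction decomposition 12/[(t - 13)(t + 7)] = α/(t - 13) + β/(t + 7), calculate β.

Cover-up at t = -7: β = 12/(-7 - 13) = -12/20 = -3/5


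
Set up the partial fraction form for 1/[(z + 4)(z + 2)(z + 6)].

Three distinct linear factors: α/(z + 4) + β/(z + 2) + γ/(z + 6)


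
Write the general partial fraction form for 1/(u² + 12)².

Repeated quadratic factor: (Au + B)/(u² + 12) + (Cu + D)/(u² + 12)²


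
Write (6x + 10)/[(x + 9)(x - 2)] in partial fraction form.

At x=-9: P = (6·(-9) + 10)/(-9 - 2) = 4. At x=2: Q = (6·2 + 10)/(2 + 9) = 2
Result: 4/(x + 9) + 2/(x - 2)


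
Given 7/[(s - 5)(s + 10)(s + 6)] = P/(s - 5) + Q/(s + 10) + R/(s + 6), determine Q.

Cover-up at s = -10: Q = 7/[(-10 - 5)(-10 + 6)] = 7/[(-15)(-4)] = 7/60


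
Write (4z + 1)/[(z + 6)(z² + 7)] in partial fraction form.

At z=-6: A = (4·(-6) + 1)/((-6)² + 7) = -23/43. B = -A = 23/43, C = 4 - (-6)·A = 34/43
Result: (-23/43)/(z + 6) + ((23/43)z + 34/43)/(z² + 7)


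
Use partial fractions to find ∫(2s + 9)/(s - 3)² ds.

Decompose: A = 2, B = 2·3 + 9 = 15, so (2s + 9)/(s - 3)² = 2/(s - 3) + 15/(s - 3)². Integrate: ∫ A/(s - 3) ds = 2 ln|(s - 3)|; ∫ B/(s - 3)² ds = -15/(s - 3). Sum: 2 ln|(s - 3)| - 15/(s - 3) + C


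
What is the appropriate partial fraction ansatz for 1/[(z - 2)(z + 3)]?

Distinct linear factors: P/(z - 2) + Q/(z + 3)


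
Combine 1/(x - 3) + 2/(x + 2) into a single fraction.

Common denominator (x - 3)(x + 2). Numerator: 1(x + 2) + 2(x - 3) = (x + 2) + (2x - 6) = 3x - 4
Result: (3x - 4)/[(x - 3)(x + 2)]


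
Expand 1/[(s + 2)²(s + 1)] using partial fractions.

Cover-up at s=-1: C = 1/(-1 + 2)² = 1. Cover-up at s=-2: B = 1/(-2 + 1) = -1. Comparing s² coeff: A = -C = -1
Result: -1/(s + 2) - 1/(s + 2)² + 1/(s + 1)


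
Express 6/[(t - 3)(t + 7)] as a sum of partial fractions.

6/(t - 3)(t + 7) = A/(t - 3) + B/(t + 7). A = 6/(3 + 7) = 3/5, B = 6/(-7 - 3) = -3/5
Result: (3/5)/(t - 3) - (3/5)/(t + 7)


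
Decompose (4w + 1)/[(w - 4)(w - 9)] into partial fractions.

At w=4: P = (4·4 + 1)/(4 - 9) = -17/5. At w=9: Q = (4·9 + 1)/(9 - 4) = 37/5
Result: (-17/5)/(w - 4) + (37/5)/(w - 9)


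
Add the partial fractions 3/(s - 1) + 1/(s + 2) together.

Common denominator (s - 1)(s + 2). Numerator: 3(s + 2) + 1(s - 1) = (3s + 6) + (s - 1) = 4s + 5
Result: (4s + 5)/[(s - 1)(s + 2)]


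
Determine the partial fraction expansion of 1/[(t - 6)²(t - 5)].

Cover-up at t=5: C = 1/(5 - 6)² = 1. Cover-up at t=6: B = 1/(6 - 5) = 1. Comparing t² coeff: A = -C = -1
Result: -1/(t - 6) + 1/(t - 6)² + 1/(t - 5)


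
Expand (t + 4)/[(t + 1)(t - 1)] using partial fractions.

At t=-1: A = (1·(-1) + 4)/(-1 - 1) = -3/2. At t=1: B = (1·1 + 4)/(1 + 1) = 5/2
Result: (-3/2)/(t + 1) + (5/2)/(t - 1)


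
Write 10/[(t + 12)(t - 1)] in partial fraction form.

10/(t + 12)(t - 1) = α/(t + 12) + β/(t - 1). α = 10/(-12 - 1) = -10/13, β = 10/(1 + 12) = 10/13
Result: (-10/13)/(t + 12) + (10/13)/(t - 1)


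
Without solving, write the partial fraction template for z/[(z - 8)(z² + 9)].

Linear + irreducible quadratic: α/(z - 8) + (βz + γ)/(z² + 9)


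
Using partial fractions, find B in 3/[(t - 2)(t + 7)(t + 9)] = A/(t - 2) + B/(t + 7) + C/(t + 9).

Cover-up at t = -7: B = 3/[(-7 - 2)(-7 + 9)] = 3/[(-9)(2)] = -3/18 = -1/6
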